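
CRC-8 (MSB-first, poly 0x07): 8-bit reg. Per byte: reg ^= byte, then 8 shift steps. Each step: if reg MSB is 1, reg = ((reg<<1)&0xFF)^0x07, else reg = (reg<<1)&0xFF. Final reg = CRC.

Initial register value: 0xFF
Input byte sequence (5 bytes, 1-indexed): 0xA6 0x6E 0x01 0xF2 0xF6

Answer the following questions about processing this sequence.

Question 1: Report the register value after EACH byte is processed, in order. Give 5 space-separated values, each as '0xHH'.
0x88 0xBC 0x3A 0x76 0x89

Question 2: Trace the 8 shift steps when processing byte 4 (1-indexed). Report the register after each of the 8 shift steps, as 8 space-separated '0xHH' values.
After byte 1 (0xA6): reg=0x88
After byte 2 (0x6E): reg=0xBC
After byte 3 (0x01): reg=0x3A
Register before byte 4: 0x3A
After XOR with byte 0xF2: 0xC8

Answer: 0x97 0x29 0x52 0xA4 0x4F 0x9E 0x3B 0x76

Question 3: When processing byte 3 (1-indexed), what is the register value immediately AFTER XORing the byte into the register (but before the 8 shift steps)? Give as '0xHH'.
Register before byte 3: 0xBC
Byte 3: 0x01
0xBC XOR 0x01 = 0xBD

Answer: 0xBD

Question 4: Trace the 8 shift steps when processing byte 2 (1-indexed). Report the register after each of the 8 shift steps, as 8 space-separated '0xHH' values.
Answer: 0xCB 0x91 0x25 0x4A 0x94 0x2F 0x5E 0xBC

Derivation:
After byte 1 (0xA6): reg=0x88
Register before byte 2: 0x88
After XOR with byte 0x6E: 0xE6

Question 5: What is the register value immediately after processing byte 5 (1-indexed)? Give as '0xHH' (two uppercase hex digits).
Answer: 0x89

Derivation:
After byte 1 (0xA6): reg=0x88
After byte 2 (0x6E): reg=0xBC
After byte 3 (0x01): reg=0x3A
After byte 4 (0xF2): reg=0x76
After byte 5 (0xF6): reg=0x89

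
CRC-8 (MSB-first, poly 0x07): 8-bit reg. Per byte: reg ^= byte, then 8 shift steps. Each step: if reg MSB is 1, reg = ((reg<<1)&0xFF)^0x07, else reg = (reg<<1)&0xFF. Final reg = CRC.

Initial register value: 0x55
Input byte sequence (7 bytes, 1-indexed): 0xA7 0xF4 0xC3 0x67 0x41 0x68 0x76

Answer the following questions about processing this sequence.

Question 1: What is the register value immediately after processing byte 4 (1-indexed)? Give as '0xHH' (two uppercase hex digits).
Answer: 0x08

Derivation:
After byte 1 (0xA7): reg=0xD0
After byte 2 (0xF4): reg=0xFC
After byte 3 (0xC3): reg=0xBD
After byte 4 (0x67): reg=0x08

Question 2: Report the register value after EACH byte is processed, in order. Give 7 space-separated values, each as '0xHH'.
0xD0 0xFC 0xBD 0x08 0xF8 0xF9 0xA4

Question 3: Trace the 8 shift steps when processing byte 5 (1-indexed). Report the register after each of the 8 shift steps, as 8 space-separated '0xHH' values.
After byte 1 (0xA7): reg=0xD0
After byte 2 (0xF4): reg=0xFC
After byte 3 (0xC3): reg=0xBD
After byte 4 (0x67): reg=0x08
Register before byte 5: 0x08
After XOR with byte 0x41: 0x49

Answer: 0x92 0x23 0x46 0x8C 0x1F 0x3E 0x7C 0xF8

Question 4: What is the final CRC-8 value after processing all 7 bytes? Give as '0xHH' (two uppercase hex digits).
Answer: 0xA4

Derivation:
After byte 1 (0xA7): reg=0xD0
After byte 2 (0xF4): reg=0xFC
After byte 3 (0xC3): reg=0xBD
After byte 4 (0x67): reg=0x08
After byte 5 (0x41): reg=0xF8
After byte 6 (0x68): reg=0xF9
After byte 7 (0x76): reg=0xA4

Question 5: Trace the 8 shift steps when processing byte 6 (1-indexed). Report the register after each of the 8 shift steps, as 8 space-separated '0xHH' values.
Answer: 0x27 0x4E 0x9C 0x3F 0x7E 0xFC 0xFF 0xF9

Derivation:
After byte 1 (0xA7): reg=0xD0
After byte 2 (0xF4): reg=0xFC
After byte 3 (0xC3): reg=0xBD
After byte 4 (0x67): reg=0x08
After byte 5 (0x41): reg=0xF8
Register before byte 6: 0xF8
After XOR with byte 0x68: 0x90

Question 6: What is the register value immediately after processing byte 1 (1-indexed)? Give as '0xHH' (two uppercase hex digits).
After byte 1 (0xA7): reg=0xD0

Answer: 0xD0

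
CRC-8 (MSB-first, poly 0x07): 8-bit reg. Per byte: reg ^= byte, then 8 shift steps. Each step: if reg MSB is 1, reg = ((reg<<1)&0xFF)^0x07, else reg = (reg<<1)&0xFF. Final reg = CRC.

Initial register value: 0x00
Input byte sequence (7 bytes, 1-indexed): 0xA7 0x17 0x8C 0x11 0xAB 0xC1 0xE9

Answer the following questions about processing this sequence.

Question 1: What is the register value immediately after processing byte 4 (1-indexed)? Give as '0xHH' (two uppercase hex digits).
Answer: 0x14

Derivation:
After byte 1 (0xA7): reg=0x7C
After byte 2 (0x17): reg=0x16
After byte 3 (0x8C): reg=0xCF
After byte 4 (0x11): reg=0x14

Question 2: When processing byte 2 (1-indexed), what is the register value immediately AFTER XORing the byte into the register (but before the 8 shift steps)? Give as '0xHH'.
Answer: 0x6B

Derivation:
Register before byte 2: 0x7C
Byte 2: 0x17
0x7C XOR 0x17 = 0x6B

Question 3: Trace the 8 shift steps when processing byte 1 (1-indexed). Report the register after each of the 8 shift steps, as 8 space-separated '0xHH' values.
Register before byte 1: 0x00
After XOR with byte 0xA7: 0xA7

Answer: 0x49 0x92 0x23 0x46 0x8C 0x1F 0x3E 0x7C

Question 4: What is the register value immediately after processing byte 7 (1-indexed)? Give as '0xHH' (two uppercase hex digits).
Answer: 0xC4

Derivation:
After byte 1 (0xA7): reg=0x7C
After byte 2 (0x17): reg=0x16
After byte 3 (0x8C): reg=0xCF
After byte 4 (0x11): reg=0x14
After byte 5 (0xAB): reg=0x34
After byte 6 (0xC1): reg=0xC5
After byte 7 (0xE9): reg=0xC4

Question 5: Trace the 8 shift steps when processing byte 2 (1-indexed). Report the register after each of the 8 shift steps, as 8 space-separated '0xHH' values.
After byte 1 (0xA7): reg=0x7C
Register before byte 2: 0x7C
After XOR with byte 0x17: 0x6B

Answer: 0xD6 0xAB 0x51 0xA2 0x43 0x86 0x0B 0x16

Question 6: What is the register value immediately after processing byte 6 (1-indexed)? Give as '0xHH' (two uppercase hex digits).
Answer: 0xC5

Derivation:
After byte 1 (0xA7): reg=0x7C
After byte 2 (0x17): reg=0x16
After byte 3 (0x8C): reg=0xCF
After byte 4 (0x11): reg=0x14
After byte 5 (0xAB): reg=0x34
After byte 6 (0xC1): reg=0xC5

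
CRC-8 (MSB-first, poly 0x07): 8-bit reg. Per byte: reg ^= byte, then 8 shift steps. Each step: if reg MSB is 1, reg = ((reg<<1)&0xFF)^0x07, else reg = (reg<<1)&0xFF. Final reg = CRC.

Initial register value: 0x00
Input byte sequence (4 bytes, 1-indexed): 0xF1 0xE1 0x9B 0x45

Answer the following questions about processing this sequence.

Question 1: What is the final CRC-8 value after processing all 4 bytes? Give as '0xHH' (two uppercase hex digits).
Answer: 0x1A

Derivation:
After byte 1 (0xF1): reg=0xD9
After byte 2 (0xE1): reg=0xA8
After byte 3 (0x9B): reg=0x99
After byte 4 (0x45): reg=0x1A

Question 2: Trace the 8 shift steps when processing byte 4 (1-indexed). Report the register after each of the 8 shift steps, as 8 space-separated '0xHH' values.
After byte 1 (0xF1): reg=0xD9
After byte 2 (0xE1): reg=0xA8
After byte 3 (0x9B): reg=0x99
Register before byte 4: 0x99
After XOR with byte 0x45: 0xDC

Answer: 0xBF 0x79 0xF2 0xE3 0xC1 0x85 0x0D 0x1A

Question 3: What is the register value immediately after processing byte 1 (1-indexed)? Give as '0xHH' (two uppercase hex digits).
Answer: 0xD9

Derivation:
After byte 1 (0xF1): reg=0xD9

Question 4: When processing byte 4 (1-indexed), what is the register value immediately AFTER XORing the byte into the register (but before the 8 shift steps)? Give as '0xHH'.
Answer: 0xDC

Derivation:
Register before byte 4: 0x99
Byte 4: 0x45
0x99 XOR 0x45 = 0xDC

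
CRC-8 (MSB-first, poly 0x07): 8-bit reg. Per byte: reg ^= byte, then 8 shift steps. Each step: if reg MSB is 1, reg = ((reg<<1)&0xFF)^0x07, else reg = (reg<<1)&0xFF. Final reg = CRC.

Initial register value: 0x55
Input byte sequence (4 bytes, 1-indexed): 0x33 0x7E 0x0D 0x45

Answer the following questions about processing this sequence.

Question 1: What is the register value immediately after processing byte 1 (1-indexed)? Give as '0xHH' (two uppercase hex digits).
Answer: 0x35

Derivation:
After byte 1 (0x33): reg=0x35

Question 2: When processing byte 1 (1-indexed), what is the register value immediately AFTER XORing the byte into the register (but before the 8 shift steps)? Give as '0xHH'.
Answer: 0x66

Derivation:
Register before byte 1: 0x55
Byte 1: 0x33
0x55 XOR 0x33 = 0x66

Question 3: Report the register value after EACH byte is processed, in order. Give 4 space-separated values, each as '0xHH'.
0x35 0xF6 0xEF 0x5F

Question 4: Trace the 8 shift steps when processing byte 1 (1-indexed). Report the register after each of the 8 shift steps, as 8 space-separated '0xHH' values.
Answer: 0xCC 0x9F 0x39 0x72 0xE4 0xCF 0x99 0x35

Derivation:
Register before byte 1: 0x55
After XOR with byte 0x33: 0x66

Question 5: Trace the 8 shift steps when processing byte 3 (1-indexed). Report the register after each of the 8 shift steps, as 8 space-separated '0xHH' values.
Answer: 0xF1 0xE5 0xCD 0x9D 0x3D 0x7A 0xF4 0xEF

Derivation:
After byte 1 (0x33): reg=0x35
After byte 2 (0x7E): reg=0xF6
Register before byte 3: 0xF6
After XOR with byte 0x0D: 0xFB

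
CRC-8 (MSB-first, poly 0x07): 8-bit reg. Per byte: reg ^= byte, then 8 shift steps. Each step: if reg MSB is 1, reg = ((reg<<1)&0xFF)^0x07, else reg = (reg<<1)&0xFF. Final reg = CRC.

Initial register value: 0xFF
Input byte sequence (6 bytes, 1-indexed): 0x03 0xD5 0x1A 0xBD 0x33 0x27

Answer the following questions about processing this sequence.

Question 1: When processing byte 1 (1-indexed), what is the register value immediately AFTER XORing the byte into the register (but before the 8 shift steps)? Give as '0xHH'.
Register before byte 1: 0xFF
Byte 1: 0x03
0xFF XOR 0x03 = 0xFC

Answer: 0xFC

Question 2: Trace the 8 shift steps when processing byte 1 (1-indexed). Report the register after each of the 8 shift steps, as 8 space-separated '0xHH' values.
Register before byte 1: 0xFF
After XOR with byte 0x03: 0xFC

Answer: 0xFF 0xF9 0xF5 0xED 0xDD 0xBD 0x7D 0xFA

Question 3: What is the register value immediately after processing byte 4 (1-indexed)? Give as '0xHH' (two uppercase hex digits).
After byte 1 (0x03): reg=0xFA
After byte 2 (0xD5): reg=0xCD
After byte 3 (0x1A): reg=0x2B
After byte 4 (0xBD): reg=0xEB

Answer: 0xEB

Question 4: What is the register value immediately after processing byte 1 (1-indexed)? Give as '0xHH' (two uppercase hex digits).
Answer: 0xFA

Derivation:
After byte 1 (0x03): reg=0xFA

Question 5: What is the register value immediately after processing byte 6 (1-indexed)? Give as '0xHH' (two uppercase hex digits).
After byte 1 (0x03): reg=0xFA
After byte 2 (0xD5): reg=0xCD
After byte 3 (0x1A): reg=0x2B
After byte 4 (0xBD): reg=0xEB
After byte 5 (0x33): reg=0x06
After byte 6 (0x27): reg=0xE7

Answer: 0xE7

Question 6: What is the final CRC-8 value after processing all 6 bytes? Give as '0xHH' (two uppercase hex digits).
Answer: 0xE7

Derivation:
After byte 1 (0x03): reg=0xFA
After byte 2 (0xD5): reg=0xCD
After byte 3 (0x1A): reg=0x2B
After byte 4 (0xBD): reg=0xEB
After byte 5 (0x33): reg=0x06
After byte 6 (0x27): reg=0xE7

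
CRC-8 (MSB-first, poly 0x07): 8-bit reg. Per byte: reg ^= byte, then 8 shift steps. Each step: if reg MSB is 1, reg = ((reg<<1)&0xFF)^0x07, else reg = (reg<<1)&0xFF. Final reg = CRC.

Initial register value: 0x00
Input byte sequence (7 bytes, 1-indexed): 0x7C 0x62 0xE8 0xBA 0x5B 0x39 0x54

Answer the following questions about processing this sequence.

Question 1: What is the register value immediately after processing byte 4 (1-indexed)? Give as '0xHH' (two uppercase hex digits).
Answer: 0x0D

Derivation:
After byte 1 (0x7C): reg=0x73
After byte 2 (0x62): reg=0x77
After byte 3 (0xE8): reg=0xD4
After byte 4 (0xBA): reg=0x0D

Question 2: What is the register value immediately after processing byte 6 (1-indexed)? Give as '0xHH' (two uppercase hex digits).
After byte 1 (0x7C): reg=0x73
After byte 2 (0x62): reg=0x77
After byte 3 (0xE8): reg=0xD4
After byte 4 (0xBA): reg=0x0D
After byte 5 (0x5B): reg=0xA5
After byte 6 (0x39): reg=0xDD

Answer: 0xDD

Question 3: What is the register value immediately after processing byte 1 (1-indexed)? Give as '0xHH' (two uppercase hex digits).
Answer: 0x73

Derivation:
After byte 1 (0x7C): reg=0x73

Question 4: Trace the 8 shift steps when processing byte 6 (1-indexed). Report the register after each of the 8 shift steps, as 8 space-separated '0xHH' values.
After byte 1 (0x7C): reg=0x73
After byte 2 (0x62): reg=0x77
After byte 3 (0xE8): reg=0xD4
After byte 4 (0xBA): reg=0x0D
After byte 5 (0x5B): reg=0xA5
Register before byte 6: 0xA5
After XOR with byte 0x39: 0x9C

Answer: 0x3F 0x7E 0xFC 0xFF 0xF9 0xF5 0xED 0xDD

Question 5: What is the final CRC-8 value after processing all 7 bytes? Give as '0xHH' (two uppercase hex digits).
After byte 1 (0x7C): reg=0x73
After byte 2 (0x62): reg=0x77
After byte 3 (0xE8): reg=0xD4
After byte 4 (0xBA): reg=0x0D
After byte 5 (0x5B): reg=0xA5
After byte 6 (0x39): reg=0xDD
After byte 7 (0x54): reg=0xB6

Answer: 0xB6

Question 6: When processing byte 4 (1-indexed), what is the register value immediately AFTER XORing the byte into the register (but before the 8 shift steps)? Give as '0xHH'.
Register before byte 4: 0xD4
Byte 4: 0xBA
0xD4 XOR 0xBA = 0x6E

Answer: 0x6E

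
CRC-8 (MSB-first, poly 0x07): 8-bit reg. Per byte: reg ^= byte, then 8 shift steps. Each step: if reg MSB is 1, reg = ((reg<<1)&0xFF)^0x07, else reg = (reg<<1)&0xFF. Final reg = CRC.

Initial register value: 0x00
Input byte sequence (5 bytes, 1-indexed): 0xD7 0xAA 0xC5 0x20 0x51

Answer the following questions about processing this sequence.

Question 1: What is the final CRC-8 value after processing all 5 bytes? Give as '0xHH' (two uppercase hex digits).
After byte 1 (0xD7): reg=0x2B
After byte 2 (0xAA): reg=0x8E
After byte 3 (0xC5): reg=0xF6
After byte 4 (0x20): reg=0x2C
After byte 5 (0x51): reg=0x74

Answer: 0x74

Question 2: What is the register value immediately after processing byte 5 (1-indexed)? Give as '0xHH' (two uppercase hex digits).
After byte 1 (0xD7): reg=0x2B
After byte 2 (0xAA): reg=0x8E
After byte 3 (0xC5): reg=0xF6
After byte 4 (0x20): reg=0x2C
After byte 5 (0x51): reg=0x74

Answer: 0x74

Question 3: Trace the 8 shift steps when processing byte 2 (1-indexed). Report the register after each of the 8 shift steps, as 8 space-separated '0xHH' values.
After byte 1 (0xD7): reg=0x2B
Register before byte 2: 0x2B
After XOR with byte 0xAA: 0x81

Answer: 0x05 0x0A 0x14 0x28 0x50 0xA0 0x47 0x8E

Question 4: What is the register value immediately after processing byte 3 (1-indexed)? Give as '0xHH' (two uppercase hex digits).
Answer: 0xF6

Derivation:
After byte 1 (0xD7): reg=0x2B
After byte 2 (0xAA): reg=0x8E
After byte 3 (0xC5): reg=0xF6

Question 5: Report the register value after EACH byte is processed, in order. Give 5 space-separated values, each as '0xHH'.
0x2B 0x8E 0xF6 0x2C 0x74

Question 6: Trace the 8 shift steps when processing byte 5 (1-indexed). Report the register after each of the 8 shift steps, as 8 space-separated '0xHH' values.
After byte 1 (0xD7): reg=0x2B
After byte 2 (0xAA): reg=0x8E
After byte 3 (0xC5): reg=0xF6
After byte 4 (0x20): reg=0x2C
Register before byte 5: 0x2C
After XOR with byte 0x51: 0x7D

Answer: 0xFA 0xF3 0xE1 0xC5 0x8D 0x1D 0x3A 0x74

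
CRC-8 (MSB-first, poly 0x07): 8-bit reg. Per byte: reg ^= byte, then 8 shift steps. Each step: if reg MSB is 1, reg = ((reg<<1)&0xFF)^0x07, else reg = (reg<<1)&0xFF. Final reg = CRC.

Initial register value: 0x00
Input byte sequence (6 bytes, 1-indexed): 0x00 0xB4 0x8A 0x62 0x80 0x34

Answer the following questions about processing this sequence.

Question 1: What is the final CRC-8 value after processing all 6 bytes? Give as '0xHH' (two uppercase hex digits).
Answer: 0xCA

Derivation:
After byte 1 (0x00): reg=0x00
After byte 2 (0xB4): reg=0x05
After byte 3 (0x8A): reg=0xA4
After byte 4 (0x62): reg=0x5C
After byte 5 (0x80): reg=0x1A
After byte 6 (0x34): reg=0xCA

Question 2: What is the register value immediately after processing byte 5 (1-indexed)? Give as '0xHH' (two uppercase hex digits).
Answer: 0x1A

Derivation:
After byte 1 (0x00): reg=0x00
After byte 2 (0xB4): reg=0x05
After byte 3 (0x8A): reg=0xA4
After byte 4 (0x62): reg=0x5C
After byte 5 (0x80): reg=0x1A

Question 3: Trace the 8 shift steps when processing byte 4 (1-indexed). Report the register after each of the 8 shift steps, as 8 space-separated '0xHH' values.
Answer: 0x8B 0x11 0x22 0x44 0x88 0x17 0x2E 0x5C

Derivation:
After byte 1 (0x00): reg=0x00
After byte 2 (0xB4): reg=0x05
After byte 3 (0x8A): reg=0xA4
Register before byte 4: 0xA4
After XOR with byte 0x62: 0xC6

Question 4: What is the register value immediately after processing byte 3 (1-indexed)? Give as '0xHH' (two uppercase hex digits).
Answer: 0xA4

Derivation:
After byte 1 (0x00): reg=0x00
After byte 2 (0xB4): reg=0x05
After byte 3 (0x8A): reg=0xA4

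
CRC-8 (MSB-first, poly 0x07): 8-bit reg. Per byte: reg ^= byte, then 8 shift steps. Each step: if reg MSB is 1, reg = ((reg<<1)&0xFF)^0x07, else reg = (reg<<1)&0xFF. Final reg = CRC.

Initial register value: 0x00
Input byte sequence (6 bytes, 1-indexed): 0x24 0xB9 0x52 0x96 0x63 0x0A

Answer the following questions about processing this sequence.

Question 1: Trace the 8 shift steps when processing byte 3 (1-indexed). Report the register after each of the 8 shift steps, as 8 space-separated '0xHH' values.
Answer: 0x1B 0x36 0x6C 0xD8 0xB7 0x69 0xD2 0xA3

Derivation:
After byte 1 (0x24): reg=0xFC
After byte 2 (0xB9): reg=0xDC
Register before byte 3: 0xDC
After XOR with byte 0x52: 0x8E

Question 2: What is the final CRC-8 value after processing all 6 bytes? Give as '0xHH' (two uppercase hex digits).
Answer: 0xDD

Derivation:
After byte 1 (0x24): reg=0xFC
After byte 2 (0xB9): reg=0xDC
After byte 3 (0x52): reg=0xA3
After byte 4 (0x96): reg=0x8B
After byte 5 (0x63): reg=0x96
After byte 6 (0x0A): reg=0xDD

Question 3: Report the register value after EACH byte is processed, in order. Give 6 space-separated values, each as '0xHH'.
0xFC 0xDC 0xA3 0x8B 0x96 0xDD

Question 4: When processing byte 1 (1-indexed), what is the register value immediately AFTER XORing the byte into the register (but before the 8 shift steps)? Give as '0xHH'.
Register before byte 1: 0x00
Byte 1: 0x24
0x00 XOR 0x24 = 0x24

Answer: 0x24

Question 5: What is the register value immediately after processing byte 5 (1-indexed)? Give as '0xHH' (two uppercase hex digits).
After byte 1 (0x24): reg=0xFC
After byte 2 (0xB9): reg=0xDC
After byte 3 (0x52): reg=0xA3
After byte 4 (0x96): reg=0x8B
After byte 5 (0x63): reg=0x96

Answer: 0x96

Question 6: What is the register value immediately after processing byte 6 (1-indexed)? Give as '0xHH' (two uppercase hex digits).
Answer: 0xDD

Derivation:
After byte 1 (0x24): reg=0xFC
After byte 2 (0xB9): reg=0xDC
After byte 3 (0x52): reg=0xA3
After byte 4 (0x96): reg=0x8B
After byte 5 (0x63): reg=0x96
After byte 6 (0x0A): reg=0xDD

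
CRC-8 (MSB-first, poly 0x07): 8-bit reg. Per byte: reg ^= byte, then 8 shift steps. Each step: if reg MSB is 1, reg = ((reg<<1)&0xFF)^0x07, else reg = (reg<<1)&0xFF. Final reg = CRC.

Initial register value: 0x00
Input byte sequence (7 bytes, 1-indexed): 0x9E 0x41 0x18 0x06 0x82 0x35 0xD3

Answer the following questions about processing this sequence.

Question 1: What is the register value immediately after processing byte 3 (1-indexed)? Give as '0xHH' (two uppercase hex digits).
After byte 1 (0x9E): reg=0xD3
After byte 2 (0x41): reg=0xF7
After byte 3 (0x18): reg=0x83

Answer: 0x83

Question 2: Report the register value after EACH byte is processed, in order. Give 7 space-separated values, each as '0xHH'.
0xD3 0xF7 0x83 0x92 0x70 0xDC 0x2D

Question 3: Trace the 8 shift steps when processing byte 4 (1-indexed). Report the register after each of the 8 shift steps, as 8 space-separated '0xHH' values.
Answer: 0x0D 0x1A 0x34 0x68 0xD0 0xA7 0x49 0x92

Derivation:
After byte 1 (0x9E): reg=0xD3
After byte 2 (0x41): reg=0xF7
After byte 3 (0x18): reg=0x83
Register before byte 4: 0x83
After XOR with byte 0x06: 0x85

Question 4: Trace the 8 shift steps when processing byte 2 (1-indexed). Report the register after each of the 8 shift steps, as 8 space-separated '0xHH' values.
Answer: 0x23 0x46 0x8C 0x1F 0x3E 0x7C 0xF8 0xF7

Derivation:
After byte 1 (0x9E): reg=0xD3
Register before byte 2: 0xD3
After XOR with byte 0x41: 0x92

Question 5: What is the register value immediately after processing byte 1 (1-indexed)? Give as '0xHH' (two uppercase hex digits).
After byte 1 (0x9E): reg=0xD3

Answer: 0xD3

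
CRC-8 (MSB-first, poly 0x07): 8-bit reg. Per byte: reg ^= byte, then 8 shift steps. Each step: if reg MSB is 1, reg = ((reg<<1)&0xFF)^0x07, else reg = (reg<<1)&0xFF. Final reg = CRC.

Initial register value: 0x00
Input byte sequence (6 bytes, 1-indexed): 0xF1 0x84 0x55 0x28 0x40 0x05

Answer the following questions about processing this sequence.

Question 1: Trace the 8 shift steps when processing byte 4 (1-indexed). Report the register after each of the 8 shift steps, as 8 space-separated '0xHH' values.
After byte 1 (0xF1): reg=0xD9
After byte 2 (0x84): reg=0x94
After byte 3 (0x55): reg=0x49
Register before byte 4: 0x49
After XOR with byte 0x28: 0x61

Answer: 0xC2 0x83 0x01 0x02 0x04 0x08 0x10 0x20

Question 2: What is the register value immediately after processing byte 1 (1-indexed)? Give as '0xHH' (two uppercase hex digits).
After byte 1 (0xF1): reg=0xD9

Answer: 0xD9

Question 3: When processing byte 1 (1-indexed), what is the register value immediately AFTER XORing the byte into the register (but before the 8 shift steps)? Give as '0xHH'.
Answer: 0xF1

Derivation:
Register before byte 1: 0x00
Byte 1: 0xF1
0x00 XOR 0xF1 = 0xF1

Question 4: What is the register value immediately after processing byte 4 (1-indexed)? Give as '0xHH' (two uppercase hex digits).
After byte 1 (0xF1): reg=0xD9
After byte 2 (0x84): reg=0x94
After byte 3 (0x55): reg=0x49
After byte 4 (0x28): reg=0x20

Answer: 0x20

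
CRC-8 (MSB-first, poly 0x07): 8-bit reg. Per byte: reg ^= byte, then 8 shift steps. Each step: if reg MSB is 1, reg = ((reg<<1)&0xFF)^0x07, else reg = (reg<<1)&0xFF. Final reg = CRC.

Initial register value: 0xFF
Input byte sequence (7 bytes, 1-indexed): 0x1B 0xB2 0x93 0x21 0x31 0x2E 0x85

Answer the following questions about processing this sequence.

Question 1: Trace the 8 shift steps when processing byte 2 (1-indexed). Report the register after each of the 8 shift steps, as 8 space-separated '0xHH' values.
After byte 1 (0x1B): reg=0xB2
Register before byte 2: 0xB2
After XOR with byte 0xB2: 0x00

Answer: 0x00 0x00 0x00 0x00 0x00 0x00 0x00 0x00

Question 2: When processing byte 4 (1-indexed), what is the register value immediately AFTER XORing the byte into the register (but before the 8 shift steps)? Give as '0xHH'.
Register before byte 4: 0xF0
Byte 4: 0x21
0xF0 XOR 0x21 = 0xD1

Answer: 0xD1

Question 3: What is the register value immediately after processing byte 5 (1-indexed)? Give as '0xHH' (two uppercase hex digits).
After byte 1 (0x1B): reg=0xB2
After byte 2 (0xB2): reg=0x00
After byte 3 (0x93): reg=0xF0
After byte 4 (0x21): reg=0x39
After byte 5 (0x31): reg=0x38

Answer: 0x38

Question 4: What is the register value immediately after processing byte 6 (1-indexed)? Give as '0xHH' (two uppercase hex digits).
After byte 1 (0x1B): reg=0xB2
After byte 2 (0xB2): reg=0x00
After byte 3 (0x93): reg=0xF0
After byte 4 (0x21): reg=0x39
After byte 5 (0x31): reg=0x38
After byte 6 (0x2E): reg=0x62

Answer: 0x62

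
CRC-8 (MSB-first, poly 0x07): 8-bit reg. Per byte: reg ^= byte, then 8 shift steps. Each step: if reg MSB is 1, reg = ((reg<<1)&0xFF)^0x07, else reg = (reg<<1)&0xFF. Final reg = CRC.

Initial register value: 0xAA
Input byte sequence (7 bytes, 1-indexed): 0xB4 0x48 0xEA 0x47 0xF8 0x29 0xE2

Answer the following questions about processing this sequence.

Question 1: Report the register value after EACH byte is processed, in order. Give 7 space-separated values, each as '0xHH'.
0x5A 0x7E 0xE5 0x67 0xD4 0xFD 0x5D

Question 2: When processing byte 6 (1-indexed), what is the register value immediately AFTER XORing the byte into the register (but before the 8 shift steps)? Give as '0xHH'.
Register before byte 6: 0xD4
Byte 6: 0x29
0xD4 XOR 0x29 = 0xFD

Answer: 0xFD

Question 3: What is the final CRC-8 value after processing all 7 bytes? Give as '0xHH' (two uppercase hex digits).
After byte 1 (0xB4): reg=0x5A
After byte 2 (0x48): reg=0x7E
After byte 3 (0xEA): reg=0xE5
After byte 4 (0x47): reg=0x67
After byte 5 (0xF8): reg=0xD4
After byte 6 (0x29): reg=0xFD
After byte 7 (0xE2): reg=0x5D

Answer: 0x5D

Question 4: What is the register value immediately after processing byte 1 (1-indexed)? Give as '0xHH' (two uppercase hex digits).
Answer: 0x5A

Derivation:
After byte 1 (0xB4): reg=0x5A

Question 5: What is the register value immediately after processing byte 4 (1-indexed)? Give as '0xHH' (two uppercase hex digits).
Answer: 0x67

Derivation:
After byte 1 (0xB4): reg=0x5A
After byte 2 (0x48): reg=0x7E
After byte 3 (0xEA): reg=0xE5
After byte 4 (0x47): reg=0x67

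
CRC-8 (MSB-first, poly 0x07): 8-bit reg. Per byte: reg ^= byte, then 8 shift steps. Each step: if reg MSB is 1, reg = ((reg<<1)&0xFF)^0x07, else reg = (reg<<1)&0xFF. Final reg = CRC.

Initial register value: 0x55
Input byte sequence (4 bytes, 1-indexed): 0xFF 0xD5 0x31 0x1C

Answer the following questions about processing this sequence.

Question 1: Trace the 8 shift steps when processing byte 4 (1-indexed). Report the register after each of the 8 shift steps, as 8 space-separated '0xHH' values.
Answer: 0x79 0xF2 0xE3 0xC1 0x85 0x0D 0x1A 0x34

Derivation:
After byte 1 (0xFF): reg=0x5F
After byte 2 (0xD5): reg=0xBF
After byte 3 (0x31): reg=0xA3
Register before byte 4: 0xA3
After XOR with byte 0x1C: 0xBF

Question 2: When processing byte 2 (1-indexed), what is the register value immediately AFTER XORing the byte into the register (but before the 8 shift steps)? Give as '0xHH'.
Answer: 0x8A

Derivation:
Register before byte 2: 0x5F
Byte 2: 0xD5
0x5F XOR 0xD5 = 0x8A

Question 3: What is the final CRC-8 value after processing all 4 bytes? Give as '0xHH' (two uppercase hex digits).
Answer: 0x34

Derivation:
After byte 1 (0xFF): reg=0x5F
After byte 2 (0xD5): reg=0xBF
After byte 3 (0x31): reg=0xA3
After byte 4 (0x1C): reg=0x34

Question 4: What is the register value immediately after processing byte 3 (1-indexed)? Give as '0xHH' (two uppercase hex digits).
Answer: 0xA3

Derivation:
After byte 1 (0xFF): reg=0x5F
After byte 2 (0xD5): reg=0xBF
After byte 3 (0x31): reg=0xA3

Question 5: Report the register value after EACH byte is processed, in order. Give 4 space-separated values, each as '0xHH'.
0x5F 0xBF 0xA3 0x34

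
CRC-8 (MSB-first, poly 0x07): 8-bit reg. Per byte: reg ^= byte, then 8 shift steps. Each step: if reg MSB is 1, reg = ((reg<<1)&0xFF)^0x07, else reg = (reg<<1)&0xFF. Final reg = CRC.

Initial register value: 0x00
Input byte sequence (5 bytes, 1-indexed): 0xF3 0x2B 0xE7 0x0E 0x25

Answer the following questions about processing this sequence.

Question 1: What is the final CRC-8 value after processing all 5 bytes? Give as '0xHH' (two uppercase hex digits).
After byte 1 (0xF3): reg=0xD7
After byte 2 (0x2B): reg=0xFA
After byte 3 (0xE7): reg=0x53
After byte 4 (0x0E): reg=0x94
After byte 5 (0x25): reg=0x1E

Answer: 0x1E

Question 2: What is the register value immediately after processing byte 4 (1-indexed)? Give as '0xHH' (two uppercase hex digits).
Answer: 0x94

Derivation:
After byte 1 (0xF3): reg=0xD7
After byte 2 (0x2B): reg=0xFA
After byte 3 (0xE7): reg=0x53
After byte 4 (0x0E): reg=0x94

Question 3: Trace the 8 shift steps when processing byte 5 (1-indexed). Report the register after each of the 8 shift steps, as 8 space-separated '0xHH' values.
After byte 1 (0xF3): reg=0xD7
After byte 2 (0x2B): reg=0xFA
After byte 3 (0xE7): reg=0x53
After byte 4 (0x0E): reg=0x94
Register before byte 5: 0x94
After XOR with byte 0x25: 0xB1

Answer: 0x65 0xCA 0x93 0x21 0x42 0x84 0x0F 0x1E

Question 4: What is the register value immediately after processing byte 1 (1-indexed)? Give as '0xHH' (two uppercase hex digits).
After byte 1 (0xF3): reg=0xD7

Answer: 0xD7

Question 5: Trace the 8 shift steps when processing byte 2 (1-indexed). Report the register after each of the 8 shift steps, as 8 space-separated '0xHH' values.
After byte 1 (0xF3): reg=0xD7
Register before byte 2: 0xD7
After XOR with byte 0x2B: 0xFC

Answer: 0xFF 0xF9 0xF5 0xED 0xDD 0xBD 0x7D 0xFA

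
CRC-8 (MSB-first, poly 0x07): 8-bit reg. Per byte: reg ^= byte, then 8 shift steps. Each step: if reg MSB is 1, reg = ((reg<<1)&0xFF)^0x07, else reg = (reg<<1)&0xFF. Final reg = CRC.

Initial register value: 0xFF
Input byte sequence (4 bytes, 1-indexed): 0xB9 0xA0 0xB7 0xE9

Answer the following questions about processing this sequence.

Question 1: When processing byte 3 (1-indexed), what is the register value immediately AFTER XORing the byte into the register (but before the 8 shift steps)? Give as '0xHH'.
Answer: 0xFB

Derivation:
Register before byte 3: 0x4C
Byte 3: 0xB7
0x4C XOR 0xB7 = 0xFB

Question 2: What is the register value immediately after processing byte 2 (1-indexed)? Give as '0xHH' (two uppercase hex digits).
Answer: 0x4C

Derivation:
After byte 1 (0xB9): reg=0xD5
After byte 2 (0xA0): reg=0x4C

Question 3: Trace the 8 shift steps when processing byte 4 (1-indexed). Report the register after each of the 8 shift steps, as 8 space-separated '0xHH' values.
Answer: 0x0C 0x18 0x30 0x60 0xC0 0x87 0x09 0x12

Derivation:
After byte 1 (0xB9): reg=0xD5
After byte 2 (0xA0): reg=0x4C
After byte 3 (0xB7): reg=0xEF
Register before byte 4: 0xEF
After XOR with byte 0xE9: 0x06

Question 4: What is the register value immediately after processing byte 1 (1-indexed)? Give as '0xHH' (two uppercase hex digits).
Answer: 0xD5

Derivation:
After byte 1 (0xB9): reg=0xD5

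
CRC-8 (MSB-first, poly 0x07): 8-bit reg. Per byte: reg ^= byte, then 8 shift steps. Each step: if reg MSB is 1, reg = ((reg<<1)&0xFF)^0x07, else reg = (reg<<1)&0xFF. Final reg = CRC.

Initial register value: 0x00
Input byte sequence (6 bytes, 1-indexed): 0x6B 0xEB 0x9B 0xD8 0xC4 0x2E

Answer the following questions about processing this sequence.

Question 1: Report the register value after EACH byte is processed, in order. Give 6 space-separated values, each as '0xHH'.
0x16 0xFD 0x35 0x8D 0xF8 0x2C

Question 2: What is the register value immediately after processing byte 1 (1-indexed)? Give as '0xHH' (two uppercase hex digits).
Answer: 0x16

Derivation:
After byte 1 (0x6B): reg=0x16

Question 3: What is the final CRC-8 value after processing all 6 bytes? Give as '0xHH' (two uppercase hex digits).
After byte 1 (0x6B): reg=0x16
After byte 2 (0xEB): reg=0xFD
After byte 3 (0x9B): reg=0x35
After byte 4 (0xD8): reg=0x8D
After byte 5 (0xC4): reg=0xF8
After byte 6 (0x2E): reg=0x2C

Answer: 0x2C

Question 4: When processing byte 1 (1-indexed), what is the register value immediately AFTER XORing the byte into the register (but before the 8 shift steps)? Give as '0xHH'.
Register before byte 1: 0x00
Byte 1: 0x6B
0x00 XOR 0x6B = 0x6B

Answer: 0x6B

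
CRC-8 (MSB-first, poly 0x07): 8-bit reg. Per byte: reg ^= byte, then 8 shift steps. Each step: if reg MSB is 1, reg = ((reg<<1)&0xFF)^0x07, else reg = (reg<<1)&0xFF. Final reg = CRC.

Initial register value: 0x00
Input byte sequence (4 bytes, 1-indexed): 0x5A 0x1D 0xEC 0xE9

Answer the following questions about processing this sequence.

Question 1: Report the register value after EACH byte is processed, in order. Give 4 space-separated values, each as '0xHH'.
0x81 0xDD 0x97 0x7D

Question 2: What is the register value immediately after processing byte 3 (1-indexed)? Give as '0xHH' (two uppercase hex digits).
Answer: 0x97

Derivation:
After byte 1 (0x5A): reg=0x81
After byte 2 (0x1D): reg=0xDD
After byte 3 (0xEC): reg=0x97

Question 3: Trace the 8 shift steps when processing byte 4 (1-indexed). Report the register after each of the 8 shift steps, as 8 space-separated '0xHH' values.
Answer: 0xFC 0xFF 0xF9 0xF5 0xED 0xDD 0xBD 0x7D

Derivation:
After byte 1 (0x5A): reg=0x81
After byte 2 (0x1D): reg=0xDD
After byte 3 (0xEC): reg=0x97
Register before byte 4: 0x97
After XOR with byte 0xE9: 0x7E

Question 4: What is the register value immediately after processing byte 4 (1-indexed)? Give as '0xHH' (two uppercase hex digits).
Answer: 0x7D

Derivation:
After byte 1 (0x5A): reg=0x81
After byte 2 (0x1D): reg=0xDD
After byte 3 (0xEC): reg=0x97
After byte 4 (0xE9): reg=0x7D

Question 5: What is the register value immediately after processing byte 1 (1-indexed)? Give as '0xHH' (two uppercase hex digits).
After byte 1 (0x5A): reg=0x81

Answer: 0x81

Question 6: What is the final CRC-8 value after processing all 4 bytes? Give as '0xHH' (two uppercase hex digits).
After byte 1 (0x5A): reg=0x81
After byte 2 (0x1D): reg=0xDD
After byte 3 (0xEC): reg=0x97
After byte 4 (0xE9): reg=0x7D

Answer: 0x7D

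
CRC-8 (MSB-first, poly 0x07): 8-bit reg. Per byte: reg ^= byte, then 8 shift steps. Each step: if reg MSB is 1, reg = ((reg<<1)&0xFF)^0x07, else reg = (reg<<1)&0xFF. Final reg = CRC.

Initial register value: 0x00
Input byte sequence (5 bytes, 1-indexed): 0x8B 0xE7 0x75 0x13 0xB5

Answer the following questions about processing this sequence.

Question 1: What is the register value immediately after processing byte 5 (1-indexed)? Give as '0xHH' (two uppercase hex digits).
Answer: 0xE3

Derivation:
After byte 1 (0x8B): reg=0xB8
After byte 2 (0xE7): reg=0x9A
After byte 3 (0x75): reg=0x83
After byte 4 (0x13): reg=0xF9
After byte 5 (0xB5): reg=0xE3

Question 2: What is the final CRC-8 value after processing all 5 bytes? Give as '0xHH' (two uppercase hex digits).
After byte 1 (0x8B): reg=0xB8
After byte 2 (0xE7): reg=0x9A
After byte 3 (0x75): reg=0x83
After byte 4 (0x13): reg=0xF9
After byte 5 (0xB5): reg=0xE3

Answer: 0xE3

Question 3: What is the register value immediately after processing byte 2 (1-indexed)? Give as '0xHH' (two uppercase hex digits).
After byte 1 (0x8B): reg=0xB8
After byte 2 (0xE7): reg=0x9A

Answer: 0x9A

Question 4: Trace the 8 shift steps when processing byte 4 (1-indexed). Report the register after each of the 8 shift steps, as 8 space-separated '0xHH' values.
Answer: 0x27 0x4E 0x9C 0x3F 0x7E 0xFC 0xFF 0xF9

Derivation:
After byte 1 (0x8B): reg=0xB8
After byte 2 (0xE7): reg=0x9A
After byte 3 (0x75): reg=0x83
Register before byte 4: 0x83
After XOR with byte 0x13: 0x90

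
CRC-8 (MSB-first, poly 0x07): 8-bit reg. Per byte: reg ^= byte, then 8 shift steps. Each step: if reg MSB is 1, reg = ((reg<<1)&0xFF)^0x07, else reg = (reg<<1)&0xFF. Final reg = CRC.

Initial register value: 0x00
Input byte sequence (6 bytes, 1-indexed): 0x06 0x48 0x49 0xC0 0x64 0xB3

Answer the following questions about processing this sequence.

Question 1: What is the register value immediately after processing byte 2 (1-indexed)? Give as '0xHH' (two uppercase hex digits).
After byte 1 (0x06): reg=0x12
After byte 2 (0x48): reg=0x81

Answer: 0x81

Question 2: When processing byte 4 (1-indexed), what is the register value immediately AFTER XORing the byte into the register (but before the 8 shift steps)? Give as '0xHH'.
Answer: 0xB6

Derivation:
Register before byte 4: 0x76
Byte 4: 0xC0
0x76 XOR 0xC0 = 0xB6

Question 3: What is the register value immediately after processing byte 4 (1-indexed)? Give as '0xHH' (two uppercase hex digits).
Answer: 0x0B

Derivation:
After byte 1 (0x06): reg=0x12
After byte 2 (0x48): reg=0x81
After byte 3 (0x49): reg=0x76
After byte 4 (0xC0): reg=0x0B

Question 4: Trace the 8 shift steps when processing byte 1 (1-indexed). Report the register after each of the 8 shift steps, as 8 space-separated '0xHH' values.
Answer: 0x0C 0x18 0x30 0x60 0xC0 0x87 0x09 0x12

Derivation:
Register before byte 1: 0x00
After XOR with byte 0x06: 0x06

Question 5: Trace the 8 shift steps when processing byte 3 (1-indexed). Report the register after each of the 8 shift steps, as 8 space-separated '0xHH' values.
After byte 1 (0x06): reg=0x12
After byte 2 (0x48): reg=0x81
Register before byte 3: 0x81
After XOR with byte 0x49: 0xC8

Answer: 0x97 0x29 0x52 0xA4 0x4F 0x9E 0x3B 0x76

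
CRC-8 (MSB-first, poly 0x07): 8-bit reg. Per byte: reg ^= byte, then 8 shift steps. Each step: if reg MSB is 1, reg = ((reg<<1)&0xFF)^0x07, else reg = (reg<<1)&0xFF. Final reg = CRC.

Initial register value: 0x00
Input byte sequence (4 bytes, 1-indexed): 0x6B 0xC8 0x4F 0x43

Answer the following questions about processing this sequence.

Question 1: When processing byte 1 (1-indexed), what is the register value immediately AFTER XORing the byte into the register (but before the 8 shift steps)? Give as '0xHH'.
Register before byte 1: 0x00
Byte 1: 0x6B
0x00 XOR 0x6B = 0x6B

Answer: 0x6B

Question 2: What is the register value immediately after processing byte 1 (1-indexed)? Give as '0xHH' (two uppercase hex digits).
After byte 1 (0x6B): reg=0x16

Answer: 0x16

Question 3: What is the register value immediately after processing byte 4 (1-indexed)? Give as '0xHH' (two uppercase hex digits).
After byte 1 (0x6B): reg=0x16
After byte 2 (0xC8): reg=0x14
After byte 3 (0x4F): reg=0x86
After byte 4 (0x43): reg=0x55

Answer: 0x55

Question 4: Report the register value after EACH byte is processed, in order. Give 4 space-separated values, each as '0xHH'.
0x16 0x14 0x86 0x55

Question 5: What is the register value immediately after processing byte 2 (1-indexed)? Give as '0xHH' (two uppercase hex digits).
After byte 1 (0x6B): reg=0x16
After byte 2 (0xC8): reg=0x14

Answer: 0x14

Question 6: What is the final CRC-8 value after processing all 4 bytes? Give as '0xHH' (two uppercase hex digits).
Answer: 0x55

Derivation:
After byte 1 (0x6B): reg=0x16
After byte 2 (0xC8): reg=0x14
After byte 3 (0x4F): reg=0x86
After byte 4 (0x43): reg=0x55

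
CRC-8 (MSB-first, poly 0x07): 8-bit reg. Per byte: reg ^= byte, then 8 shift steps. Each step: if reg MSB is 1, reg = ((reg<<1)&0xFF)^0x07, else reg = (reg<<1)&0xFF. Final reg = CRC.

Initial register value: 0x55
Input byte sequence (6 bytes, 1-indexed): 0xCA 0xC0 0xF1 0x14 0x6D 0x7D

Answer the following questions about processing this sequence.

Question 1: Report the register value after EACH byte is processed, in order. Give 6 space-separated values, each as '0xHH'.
0xD4 0x6C 0xDA 0x64 0x3F 0xC9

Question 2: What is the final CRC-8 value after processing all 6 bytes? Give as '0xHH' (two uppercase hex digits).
After byte 1 (0xCA): reg=0xD4
After byte 2 (0xC0): reg=0x6C
After byte 3 (0xF1): reg=0xDA
After byte 4 (0x14): reg=0x64
After byte 5 (0x6D): reg=0x3F
After byte 6 (0x7D): reg=0xC9

Answer: 0xC9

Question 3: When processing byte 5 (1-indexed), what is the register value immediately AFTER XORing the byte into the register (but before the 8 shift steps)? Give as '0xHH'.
Register before byte 5: 0x64
Byte 5: 0x6D
0x64 XOR 0x6D = 0x09

Answer: 0x09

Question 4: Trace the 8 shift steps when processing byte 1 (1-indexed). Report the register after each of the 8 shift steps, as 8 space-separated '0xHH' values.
Answer: 0x39 0x72 0xE4 0xCF 0x99 0x35 0x6A 0xD4

Derivation:
Register before byte 1: 0x55
After XOR with byte 0xCA: 0x9F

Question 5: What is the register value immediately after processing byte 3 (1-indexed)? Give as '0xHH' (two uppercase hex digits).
Answer: 0xDA

Derivation:
After byte 1 (0xCA): reg=0xD4
After byte 2 (0xC0): reg=0x6C
After byte 3 (0xF1): reg=0xDA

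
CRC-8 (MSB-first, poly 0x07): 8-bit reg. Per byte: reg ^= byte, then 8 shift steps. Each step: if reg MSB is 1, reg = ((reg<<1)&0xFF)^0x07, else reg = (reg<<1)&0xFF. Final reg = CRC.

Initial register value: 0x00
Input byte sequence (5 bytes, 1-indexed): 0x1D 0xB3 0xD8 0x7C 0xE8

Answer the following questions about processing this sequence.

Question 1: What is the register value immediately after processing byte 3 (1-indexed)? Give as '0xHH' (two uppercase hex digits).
Answer: 0x45

Derivation:
After byte 1 (0x1D): reg=0x53
After byte 2 (0xB3): reg=0xAE
After byte 3 (0xD8): reg=0x45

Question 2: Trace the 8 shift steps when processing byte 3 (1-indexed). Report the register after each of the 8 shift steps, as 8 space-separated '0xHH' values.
After byte 1 (0x1D): reg=0x53
After byte 2 (0xB3): reg=0xAE
Register before byte 3: 0xAE
After XOR with byte 0xD8: 0x76

Answer: 0xEC 0xDF 0xB9 0x75 0xEA 0xD3 0xA1 0x45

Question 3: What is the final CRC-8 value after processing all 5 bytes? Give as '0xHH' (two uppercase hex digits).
Answer: 0xD2

Derivation:
After byte 1 (0x1D): reg=0x53
After byte 2 (0xB3): reg=0xAE
After byte 3 (0xD8): reg=0x45
After byte 4 (0x7C): reg=0xAF
After byte 5 (0xE8): reg=0xD2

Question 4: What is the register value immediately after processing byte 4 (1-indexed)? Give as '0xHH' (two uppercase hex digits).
Answer: 0xAF

Derivation:
After byte 1 (0x1D): reg=0x53
After byte 2 (0xB3): reg=0xAE
After byte 3 (0xD8): reg=0x45
After byte 4 (0x7C): reg=0xAF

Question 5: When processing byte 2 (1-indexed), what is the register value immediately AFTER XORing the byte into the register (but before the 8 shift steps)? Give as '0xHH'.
Answer: 0xE0

Derivation:
Register before byte 2: 0x53
Byte 2: 0xB3
0x53 XOR 0xB3 = 0xE0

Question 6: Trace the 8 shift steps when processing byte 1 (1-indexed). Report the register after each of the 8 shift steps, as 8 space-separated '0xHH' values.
Register before byte 1: 0x00
After XOR with byte 0x1D: 0x1D

Answer: 0x3A 0x74 0xE8 0xD7 0xA9 0x55 0xAA 0x53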